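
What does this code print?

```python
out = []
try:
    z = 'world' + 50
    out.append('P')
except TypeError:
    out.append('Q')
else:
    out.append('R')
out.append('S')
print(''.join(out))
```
QS

else block skipped when exception is caught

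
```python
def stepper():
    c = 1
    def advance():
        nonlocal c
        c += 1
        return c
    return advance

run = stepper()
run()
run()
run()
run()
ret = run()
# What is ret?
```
6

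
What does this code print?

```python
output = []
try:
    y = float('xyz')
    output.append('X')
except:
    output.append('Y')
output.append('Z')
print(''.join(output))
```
YZ

Exception raised in try, caught by bare except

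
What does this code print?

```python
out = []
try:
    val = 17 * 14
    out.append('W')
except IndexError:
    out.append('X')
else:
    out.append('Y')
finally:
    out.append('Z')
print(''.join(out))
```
WYZ

else runs before finally when no exception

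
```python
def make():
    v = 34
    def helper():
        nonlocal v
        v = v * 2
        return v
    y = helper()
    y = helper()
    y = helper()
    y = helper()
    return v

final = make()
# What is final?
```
544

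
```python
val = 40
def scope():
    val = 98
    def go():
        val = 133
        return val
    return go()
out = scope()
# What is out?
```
133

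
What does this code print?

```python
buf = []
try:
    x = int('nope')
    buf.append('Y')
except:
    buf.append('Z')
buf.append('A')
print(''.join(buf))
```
ZA

Exception raised in try, caught by bare except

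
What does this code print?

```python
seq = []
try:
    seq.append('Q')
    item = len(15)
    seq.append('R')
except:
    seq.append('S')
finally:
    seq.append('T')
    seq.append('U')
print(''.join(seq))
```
QSTU

Code before exception runs, then except, then all of finally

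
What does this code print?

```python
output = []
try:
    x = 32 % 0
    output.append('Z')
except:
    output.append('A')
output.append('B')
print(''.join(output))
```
AB

Exception raised in try, caught by bare except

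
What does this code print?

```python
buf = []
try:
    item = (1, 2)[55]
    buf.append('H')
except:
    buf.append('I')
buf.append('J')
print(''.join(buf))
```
IJ

Exception raised in try, caught by bare except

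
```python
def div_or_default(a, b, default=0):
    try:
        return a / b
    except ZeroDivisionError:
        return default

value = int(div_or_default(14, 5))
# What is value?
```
2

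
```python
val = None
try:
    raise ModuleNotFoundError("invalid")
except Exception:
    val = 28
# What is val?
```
28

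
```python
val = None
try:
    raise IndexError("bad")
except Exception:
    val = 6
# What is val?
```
6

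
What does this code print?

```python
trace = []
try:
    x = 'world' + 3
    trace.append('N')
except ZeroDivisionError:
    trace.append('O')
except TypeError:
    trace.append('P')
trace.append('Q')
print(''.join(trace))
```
PQ

TypeError is caught by its specific handler, not ZeroDivisionError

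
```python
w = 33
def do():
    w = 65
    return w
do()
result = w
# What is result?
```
33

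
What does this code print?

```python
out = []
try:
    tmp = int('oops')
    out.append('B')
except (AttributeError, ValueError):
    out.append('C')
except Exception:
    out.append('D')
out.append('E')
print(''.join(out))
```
CE

ValueError matches tuple containing it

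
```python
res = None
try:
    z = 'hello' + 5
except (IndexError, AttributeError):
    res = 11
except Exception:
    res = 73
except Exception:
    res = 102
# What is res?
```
73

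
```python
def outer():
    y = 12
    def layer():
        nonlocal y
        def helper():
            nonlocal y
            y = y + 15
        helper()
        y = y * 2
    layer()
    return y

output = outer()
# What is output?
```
54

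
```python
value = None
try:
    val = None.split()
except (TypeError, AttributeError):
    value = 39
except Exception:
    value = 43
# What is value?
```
39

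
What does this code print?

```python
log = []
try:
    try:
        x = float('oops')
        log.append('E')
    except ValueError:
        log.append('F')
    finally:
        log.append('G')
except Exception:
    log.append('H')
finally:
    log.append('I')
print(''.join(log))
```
FGI

Both finally blocks run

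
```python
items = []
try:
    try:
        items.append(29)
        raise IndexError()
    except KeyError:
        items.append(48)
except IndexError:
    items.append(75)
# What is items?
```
[29, 75]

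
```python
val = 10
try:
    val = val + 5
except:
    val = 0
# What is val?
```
15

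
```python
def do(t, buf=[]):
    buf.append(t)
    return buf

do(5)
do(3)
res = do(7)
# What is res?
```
[5, 3, 7]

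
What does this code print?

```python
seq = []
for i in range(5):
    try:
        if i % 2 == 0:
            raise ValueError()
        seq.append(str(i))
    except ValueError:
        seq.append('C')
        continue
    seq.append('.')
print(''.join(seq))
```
C1.C3.C

continue in except skips rest of loop body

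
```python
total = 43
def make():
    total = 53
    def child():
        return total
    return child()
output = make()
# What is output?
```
53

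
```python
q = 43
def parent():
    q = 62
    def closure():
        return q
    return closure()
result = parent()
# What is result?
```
62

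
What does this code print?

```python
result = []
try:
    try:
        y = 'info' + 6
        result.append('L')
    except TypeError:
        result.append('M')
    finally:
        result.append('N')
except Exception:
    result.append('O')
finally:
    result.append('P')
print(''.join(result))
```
MNP

Both finally blocks run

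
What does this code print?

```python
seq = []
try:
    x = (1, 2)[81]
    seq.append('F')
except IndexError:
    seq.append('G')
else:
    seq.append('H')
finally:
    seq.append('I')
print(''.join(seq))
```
GI

Exception: except runs, else skipped, finally runs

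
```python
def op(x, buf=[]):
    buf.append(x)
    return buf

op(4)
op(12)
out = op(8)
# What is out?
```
[4, 12, 8]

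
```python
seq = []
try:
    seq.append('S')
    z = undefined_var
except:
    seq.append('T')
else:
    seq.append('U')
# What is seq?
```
['S', 'T']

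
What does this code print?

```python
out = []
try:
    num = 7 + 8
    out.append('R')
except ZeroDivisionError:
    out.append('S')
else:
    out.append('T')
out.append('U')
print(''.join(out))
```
RTU

else block runs when no exception occurs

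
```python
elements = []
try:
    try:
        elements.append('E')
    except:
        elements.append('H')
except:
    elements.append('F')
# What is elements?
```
['E']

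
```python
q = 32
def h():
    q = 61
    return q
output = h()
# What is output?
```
61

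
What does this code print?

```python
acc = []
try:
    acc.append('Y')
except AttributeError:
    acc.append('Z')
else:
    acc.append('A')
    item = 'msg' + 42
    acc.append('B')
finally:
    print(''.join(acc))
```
YA

Try succeeds, else appends 'A', TypeError in else is uncaught, finally prints before exception propagates ('B' never appended)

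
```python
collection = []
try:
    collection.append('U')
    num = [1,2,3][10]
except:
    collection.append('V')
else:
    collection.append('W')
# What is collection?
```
['U', 'V']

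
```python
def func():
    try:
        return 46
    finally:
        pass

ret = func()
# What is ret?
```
46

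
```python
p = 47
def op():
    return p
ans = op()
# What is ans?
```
47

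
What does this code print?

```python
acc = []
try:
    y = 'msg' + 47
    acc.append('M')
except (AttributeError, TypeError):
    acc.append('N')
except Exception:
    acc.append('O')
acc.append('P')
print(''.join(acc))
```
NP

TypeError matches tuple containing it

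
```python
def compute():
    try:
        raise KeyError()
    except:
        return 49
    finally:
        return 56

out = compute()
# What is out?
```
56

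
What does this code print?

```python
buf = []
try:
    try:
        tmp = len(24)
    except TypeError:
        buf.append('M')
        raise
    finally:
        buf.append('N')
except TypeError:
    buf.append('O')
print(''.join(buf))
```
MNO

finally runs before re-raised exception propagates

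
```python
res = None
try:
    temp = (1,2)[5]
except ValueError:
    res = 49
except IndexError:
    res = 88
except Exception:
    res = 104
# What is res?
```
88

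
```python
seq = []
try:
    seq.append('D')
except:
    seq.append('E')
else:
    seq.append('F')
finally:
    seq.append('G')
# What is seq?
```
['D', 'F', 'G']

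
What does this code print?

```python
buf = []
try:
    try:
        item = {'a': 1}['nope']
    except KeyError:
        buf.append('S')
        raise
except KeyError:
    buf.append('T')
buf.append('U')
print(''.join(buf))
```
STU

raise without argument re-raises current exception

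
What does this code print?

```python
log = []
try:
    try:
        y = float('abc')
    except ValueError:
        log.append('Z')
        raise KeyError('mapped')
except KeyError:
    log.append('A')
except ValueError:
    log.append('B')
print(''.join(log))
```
ZA

New KeyError raised, caught by outer KeyError handler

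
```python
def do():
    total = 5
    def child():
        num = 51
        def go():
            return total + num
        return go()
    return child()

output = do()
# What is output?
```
56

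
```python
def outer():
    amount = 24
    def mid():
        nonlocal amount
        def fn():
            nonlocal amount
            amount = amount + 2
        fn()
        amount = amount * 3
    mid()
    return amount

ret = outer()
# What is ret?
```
78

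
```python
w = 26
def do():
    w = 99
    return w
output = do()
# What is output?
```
99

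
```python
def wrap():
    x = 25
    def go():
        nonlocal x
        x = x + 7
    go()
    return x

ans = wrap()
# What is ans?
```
32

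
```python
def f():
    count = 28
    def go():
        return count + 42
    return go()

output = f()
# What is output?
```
70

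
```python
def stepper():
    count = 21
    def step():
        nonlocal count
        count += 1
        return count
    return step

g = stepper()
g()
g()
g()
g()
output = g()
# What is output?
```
26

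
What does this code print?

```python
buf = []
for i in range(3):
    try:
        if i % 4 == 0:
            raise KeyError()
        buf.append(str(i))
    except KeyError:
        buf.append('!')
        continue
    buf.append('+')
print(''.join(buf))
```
!1+2+

continue in except skips rest of loop body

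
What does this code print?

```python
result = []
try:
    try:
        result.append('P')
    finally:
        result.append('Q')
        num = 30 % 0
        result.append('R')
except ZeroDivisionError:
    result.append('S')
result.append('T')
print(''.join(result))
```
PQST

Exception in inner finally caught by outer except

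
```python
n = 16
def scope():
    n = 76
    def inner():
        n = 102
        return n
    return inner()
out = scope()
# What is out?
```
102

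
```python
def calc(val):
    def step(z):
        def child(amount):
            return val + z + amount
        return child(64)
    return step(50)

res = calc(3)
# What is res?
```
117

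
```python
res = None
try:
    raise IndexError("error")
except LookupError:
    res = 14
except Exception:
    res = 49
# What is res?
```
14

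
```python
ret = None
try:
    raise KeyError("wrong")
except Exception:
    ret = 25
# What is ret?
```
25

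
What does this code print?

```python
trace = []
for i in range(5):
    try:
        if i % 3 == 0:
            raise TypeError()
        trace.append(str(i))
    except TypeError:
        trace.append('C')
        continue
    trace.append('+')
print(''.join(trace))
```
C1+2+C4+

continue in except skips rest of loop body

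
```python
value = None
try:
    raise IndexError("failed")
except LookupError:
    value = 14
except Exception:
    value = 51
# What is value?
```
14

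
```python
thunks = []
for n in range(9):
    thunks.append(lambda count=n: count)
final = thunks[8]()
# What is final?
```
8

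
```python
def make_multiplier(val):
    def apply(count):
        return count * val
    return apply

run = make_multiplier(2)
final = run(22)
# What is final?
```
44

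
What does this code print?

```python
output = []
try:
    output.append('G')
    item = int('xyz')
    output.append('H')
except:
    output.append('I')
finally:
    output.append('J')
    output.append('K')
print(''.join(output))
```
GIJK

Code before exception runs, then except, then all of finally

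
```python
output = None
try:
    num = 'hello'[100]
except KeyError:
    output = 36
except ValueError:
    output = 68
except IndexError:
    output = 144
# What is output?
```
144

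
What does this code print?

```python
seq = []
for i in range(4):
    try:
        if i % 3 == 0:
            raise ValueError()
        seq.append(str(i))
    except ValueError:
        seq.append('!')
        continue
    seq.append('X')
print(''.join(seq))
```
!1X2X!

continue in except skips rest of loop body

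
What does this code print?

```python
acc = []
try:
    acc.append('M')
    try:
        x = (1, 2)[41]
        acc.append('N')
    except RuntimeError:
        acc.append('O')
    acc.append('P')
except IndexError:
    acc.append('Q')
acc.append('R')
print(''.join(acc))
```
MQR

Inner handler doesn't match, propagates to outer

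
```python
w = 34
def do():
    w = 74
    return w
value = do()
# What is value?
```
74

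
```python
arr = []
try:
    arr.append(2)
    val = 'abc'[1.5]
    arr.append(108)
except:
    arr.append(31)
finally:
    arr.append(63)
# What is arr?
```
[2, 31, 63]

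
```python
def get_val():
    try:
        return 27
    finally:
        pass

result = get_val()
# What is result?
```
27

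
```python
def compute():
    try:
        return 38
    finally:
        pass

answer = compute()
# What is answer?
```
38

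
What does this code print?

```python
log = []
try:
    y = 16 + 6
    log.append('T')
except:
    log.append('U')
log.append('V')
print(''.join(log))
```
TV

No exception, try block completes normally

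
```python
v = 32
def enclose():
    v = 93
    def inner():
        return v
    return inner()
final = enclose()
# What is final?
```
93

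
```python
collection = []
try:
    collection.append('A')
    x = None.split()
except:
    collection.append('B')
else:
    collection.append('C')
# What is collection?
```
['A', 'B']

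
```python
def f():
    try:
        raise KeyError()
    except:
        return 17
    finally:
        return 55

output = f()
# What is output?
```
55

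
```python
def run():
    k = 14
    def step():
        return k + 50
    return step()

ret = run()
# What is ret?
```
64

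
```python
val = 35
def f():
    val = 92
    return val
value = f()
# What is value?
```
92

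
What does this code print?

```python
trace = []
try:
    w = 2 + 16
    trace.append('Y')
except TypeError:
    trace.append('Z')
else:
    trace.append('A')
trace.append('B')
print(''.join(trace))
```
YAB

else block runs when no exception occurs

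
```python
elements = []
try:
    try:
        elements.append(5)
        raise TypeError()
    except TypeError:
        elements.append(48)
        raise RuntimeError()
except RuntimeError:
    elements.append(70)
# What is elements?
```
[5, 48, 70]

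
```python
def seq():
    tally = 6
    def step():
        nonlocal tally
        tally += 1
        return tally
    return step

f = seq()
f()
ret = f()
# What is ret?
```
8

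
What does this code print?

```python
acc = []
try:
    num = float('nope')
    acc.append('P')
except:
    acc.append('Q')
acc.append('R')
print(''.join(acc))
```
QR

Exception raised in try, caught by bare except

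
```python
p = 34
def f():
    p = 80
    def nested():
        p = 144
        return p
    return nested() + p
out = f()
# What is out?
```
224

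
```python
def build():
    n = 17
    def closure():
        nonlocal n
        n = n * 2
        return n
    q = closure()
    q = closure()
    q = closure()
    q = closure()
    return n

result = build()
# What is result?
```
272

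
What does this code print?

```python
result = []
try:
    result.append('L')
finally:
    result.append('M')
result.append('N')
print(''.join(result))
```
LMN

try/finally without except, no exception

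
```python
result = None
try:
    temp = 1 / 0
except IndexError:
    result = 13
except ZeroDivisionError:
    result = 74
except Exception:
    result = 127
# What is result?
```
74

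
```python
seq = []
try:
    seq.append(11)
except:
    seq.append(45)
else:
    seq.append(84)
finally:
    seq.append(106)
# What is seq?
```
[11, 84, 106]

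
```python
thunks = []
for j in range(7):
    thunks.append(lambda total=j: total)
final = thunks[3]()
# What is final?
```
3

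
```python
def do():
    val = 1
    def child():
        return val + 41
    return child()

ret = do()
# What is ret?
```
42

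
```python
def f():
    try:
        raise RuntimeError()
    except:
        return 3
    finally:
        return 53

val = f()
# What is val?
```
53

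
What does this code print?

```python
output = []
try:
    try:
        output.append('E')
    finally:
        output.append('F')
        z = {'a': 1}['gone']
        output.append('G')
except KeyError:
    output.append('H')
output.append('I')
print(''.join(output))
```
EFHI

Exception in inner finally caught by outer except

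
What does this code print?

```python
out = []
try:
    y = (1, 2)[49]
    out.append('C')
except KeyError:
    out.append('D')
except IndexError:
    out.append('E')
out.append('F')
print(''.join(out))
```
EF

IndexError is caught by its specific handler, not KeyError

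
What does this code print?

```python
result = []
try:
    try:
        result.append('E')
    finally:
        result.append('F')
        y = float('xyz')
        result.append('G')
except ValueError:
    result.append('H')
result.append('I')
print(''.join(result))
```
EFHI

Exception in inner finally caught by outer except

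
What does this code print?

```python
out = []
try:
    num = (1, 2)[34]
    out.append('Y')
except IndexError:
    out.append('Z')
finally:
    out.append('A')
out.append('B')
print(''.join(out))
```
ZAB

finally always runs, even after exception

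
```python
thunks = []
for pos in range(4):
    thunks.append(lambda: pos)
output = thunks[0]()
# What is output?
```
3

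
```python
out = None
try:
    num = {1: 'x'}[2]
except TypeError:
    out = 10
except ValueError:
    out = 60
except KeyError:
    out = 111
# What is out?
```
111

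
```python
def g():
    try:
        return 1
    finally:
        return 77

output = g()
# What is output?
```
77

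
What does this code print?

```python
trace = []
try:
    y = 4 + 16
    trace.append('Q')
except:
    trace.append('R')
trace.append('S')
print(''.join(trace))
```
QS

No exception, try block completes normally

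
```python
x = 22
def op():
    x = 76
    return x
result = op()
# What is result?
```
76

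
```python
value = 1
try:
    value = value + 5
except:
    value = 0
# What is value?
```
6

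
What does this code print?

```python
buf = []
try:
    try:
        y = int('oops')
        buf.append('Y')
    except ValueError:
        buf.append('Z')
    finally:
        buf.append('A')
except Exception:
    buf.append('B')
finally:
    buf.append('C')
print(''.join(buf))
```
ZAC

Both finally blocks run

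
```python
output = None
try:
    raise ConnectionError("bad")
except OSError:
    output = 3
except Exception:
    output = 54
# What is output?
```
3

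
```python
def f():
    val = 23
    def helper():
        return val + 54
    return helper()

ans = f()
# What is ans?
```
77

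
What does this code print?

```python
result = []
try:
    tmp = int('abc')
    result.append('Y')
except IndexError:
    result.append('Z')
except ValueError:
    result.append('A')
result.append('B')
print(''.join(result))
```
AB

ValueError is caught by its specific handler, not IndexError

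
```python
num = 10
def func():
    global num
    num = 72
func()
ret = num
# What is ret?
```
72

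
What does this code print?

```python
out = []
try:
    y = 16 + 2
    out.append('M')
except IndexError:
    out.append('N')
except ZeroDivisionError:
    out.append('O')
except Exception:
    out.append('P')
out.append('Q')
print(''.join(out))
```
MQ

No exception, try block completes normally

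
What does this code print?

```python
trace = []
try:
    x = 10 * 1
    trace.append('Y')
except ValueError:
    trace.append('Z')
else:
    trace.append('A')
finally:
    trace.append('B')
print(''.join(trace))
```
YAB

else runs before finally when no exception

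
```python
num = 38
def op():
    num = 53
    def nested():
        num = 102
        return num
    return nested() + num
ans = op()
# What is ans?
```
155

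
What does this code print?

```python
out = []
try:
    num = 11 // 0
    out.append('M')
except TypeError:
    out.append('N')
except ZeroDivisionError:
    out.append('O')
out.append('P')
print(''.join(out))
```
OP

ZeroDivisionError is caught by its specific handler, not TypeError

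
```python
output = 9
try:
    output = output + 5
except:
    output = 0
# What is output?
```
14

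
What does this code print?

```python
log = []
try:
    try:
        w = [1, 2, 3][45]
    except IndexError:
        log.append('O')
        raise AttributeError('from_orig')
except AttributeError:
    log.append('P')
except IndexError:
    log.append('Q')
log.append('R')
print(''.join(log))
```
OPR

AttributeError raised and caught, original IndexError not re-raised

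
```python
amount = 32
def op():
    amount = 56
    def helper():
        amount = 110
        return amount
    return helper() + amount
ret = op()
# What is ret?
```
166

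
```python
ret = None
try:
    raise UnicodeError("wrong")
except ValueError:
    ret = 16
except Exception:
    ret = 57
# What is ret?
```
16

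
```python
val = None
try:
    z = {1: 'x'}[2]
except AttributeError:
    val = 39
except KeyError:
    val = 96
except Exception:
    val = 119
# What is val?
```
96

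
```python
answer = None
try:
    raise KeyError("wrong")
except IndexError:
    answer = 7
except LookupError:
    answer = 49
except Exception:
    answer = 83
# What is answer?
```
49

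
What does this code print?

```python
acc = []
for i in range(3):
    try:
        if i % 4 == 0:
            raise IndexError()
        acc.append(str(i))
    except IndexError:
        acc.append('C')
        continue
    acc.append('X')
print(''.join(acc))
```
C1X2X

continue in except skips rest of loop body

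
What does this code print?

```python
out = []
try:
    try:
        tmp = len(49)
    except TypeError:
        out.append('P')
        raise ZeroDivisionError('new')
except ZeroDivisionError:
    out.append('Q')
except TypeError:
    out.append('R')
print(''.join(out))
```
PQ

New ZeroDivisionError raised, caught by outer ZeroDivisionError handler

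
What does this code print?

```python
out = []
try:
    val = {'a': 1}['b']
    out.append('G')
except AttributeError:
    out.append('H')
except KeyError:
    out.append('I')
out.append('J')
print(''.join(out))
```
IJ

KeyError is caught by its specific handler, not AttributeError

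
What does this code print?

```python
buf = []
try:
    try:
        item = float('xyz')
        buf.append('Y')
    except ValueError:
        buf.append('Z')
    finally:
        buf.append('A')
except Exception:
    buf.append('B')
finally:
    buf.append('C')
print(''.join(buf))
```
ZAC

Both finally blocks run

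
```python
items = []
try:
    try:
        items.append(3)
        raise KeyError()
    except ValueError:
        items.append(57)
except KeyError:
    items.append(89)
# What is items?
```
[3, 89]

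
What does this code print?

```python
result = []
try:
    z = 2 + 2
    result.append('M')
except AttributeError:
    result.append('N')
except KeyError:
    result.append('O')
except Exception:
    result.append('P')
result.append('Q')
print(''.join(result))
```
MQ

No exception, try block completes normally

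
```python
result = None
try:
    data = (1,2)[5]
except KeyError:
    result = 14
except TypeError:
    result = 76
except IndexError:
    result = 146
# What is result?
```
146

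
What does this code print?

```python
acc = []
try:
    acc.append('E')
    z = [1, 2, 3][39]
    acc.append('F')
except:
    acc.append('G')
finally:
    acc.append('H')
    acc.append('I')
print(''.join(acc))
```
EGHI

Code before exception runs, then except, then all of finally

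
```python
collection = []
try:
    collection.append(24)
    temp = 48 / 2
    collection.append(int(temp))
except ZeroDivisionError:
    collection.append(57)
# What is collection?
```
[24, 24]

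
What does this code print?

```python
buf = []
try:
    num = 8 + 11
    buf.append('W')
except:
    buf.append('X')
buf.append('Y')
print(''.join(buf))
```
WY

No exception, try block completes normally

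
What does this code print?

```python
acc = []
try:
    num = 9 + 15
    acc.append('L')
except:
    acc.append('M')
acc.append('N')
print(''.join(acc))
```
LN

No exception, try block completes normally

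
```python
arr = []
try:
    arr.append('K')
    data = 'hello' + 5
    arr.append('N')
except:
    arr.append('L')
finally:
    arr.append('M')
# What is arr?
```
['K', 'L', 'M']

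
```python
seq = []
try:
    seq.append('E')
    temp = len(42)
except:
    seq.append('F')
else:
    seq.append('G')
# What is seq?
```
['E', 'F']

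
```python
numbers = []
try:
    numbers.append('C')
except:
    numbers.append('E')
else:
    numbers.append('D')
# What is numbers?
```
['C', 'D']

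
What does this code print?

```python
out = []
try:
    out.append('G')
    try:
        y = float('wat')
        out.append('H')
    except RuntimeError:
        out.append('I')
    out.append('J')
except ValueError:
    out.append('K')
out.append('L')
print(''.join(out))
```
GKL

Inner handler doesn't match, propagates to outer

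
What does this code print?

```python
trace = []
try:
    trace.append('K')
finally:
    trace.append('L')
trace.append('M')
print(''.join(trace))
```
KLM

try/finally without except, no exception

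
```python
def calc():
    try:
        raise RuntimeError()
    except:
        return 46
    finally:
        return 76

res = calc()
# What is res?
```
76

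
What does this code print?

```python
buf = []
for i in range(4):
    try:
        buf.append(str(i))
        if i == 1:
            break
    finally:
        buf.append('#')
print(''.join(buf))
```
0#1#

finally runs even when breaking out of loop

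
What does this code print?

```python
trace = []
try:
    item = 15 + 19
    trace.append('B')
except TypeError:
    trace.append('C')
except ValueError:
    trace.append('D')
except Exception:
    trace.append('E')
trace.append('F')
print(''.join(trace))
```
BF

No exception, try block completes normally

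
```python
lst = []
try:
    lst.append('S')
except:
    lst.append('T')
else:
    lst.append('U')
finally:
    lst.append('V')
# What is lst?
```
['S', 'U', 'V']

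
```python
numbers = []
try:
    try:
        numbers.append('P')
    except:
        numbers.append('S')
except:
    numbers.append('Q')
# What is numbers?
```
['P']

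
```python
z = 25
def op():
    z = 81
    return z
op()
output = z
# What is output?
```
25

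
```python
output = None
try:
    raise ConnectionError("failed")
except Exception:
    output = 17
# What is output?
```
17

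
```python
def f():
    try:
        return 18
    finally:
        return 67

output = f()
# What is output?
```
67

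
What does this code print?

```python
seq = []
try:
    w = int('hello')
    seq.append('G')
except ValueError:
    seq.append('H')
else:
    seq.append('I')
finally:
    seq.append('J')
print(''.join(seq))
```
HJ

Exception: except runs, else skipped, finally runs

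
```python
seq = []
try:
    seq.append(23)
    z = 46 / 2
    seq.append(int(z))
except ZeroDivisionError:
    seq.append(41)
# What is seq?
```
[23, 23]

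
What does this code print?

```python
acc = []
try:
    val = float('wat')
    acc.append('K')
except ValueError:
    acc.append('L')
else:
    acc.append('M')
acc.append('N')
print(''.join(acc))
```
LN

else block skipped when exception is caught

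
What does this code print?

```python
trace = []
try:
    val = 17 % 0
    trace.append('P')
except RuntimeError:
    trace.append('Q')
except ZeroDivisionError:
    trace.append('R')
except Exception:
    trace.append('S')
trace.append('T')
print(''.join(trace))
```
RT

ZeroDivisionError matches before generic Exception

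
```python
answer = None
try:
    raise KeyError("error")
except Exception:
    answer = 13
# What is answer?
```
13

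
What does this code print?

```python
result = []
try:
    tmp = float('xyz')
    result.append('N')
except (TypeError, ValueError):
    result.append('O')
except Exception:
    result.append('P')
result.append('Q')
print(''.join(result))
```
OQ

ValueError matches tuple containing it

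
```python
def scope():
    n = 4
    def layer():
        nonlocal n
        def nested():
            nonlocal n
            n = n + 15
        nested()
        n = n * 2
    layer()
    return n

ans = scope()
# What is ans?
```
38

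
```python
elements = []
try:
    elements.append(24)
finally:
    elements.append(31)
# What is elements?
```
[24, 31]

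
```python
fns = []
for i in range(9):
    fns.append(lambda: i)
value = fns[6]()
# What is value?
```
8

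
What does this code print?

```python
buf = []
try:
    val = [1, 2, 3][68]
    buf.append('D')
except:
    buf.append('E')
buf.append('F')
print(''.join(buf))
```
EF

Exception raised in try, caught by bare except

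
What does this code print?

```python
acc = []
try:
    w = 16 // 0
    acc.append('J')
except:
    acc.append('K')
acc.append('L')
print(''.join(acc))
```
KL

Exception raised in try, caught by bare except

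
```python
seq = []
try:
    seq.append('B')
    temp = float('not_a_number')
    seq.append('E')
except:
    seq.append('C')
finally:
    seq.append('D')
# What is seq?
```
['B', 'C', 'D']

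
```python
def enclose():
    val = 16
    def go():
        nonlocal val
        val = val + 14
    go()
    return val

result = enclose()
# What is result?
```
30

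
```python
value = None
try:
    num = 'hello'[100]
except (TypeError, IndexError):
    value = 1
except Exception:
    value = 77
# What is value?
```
1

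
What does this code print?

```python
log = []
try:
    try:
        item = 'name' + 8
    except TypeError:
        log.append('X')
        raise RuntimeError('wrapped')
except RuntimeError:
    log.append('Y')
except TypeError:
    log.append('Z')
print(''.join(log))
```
XY

New RuntimeError raised, caught by outer RuntimeError handler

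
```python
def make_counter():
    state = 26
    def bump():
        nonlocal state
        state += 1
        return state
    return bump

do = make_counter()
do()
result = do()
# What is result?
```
28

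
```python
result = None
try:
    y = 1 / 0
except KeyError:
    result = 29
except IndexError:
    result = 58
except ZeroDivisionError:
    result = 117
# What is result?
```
117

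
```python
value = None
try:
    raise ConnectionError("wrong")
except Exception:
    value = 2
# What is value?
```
2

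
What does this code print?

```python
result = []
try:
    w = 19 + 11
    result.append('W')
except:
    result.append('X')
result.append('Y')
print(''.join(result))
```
WY

No exception, try block completes normally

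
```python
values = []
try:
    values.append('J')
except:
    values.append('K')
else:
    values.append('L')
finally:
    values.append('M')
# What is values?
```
['J', 'L', 'M']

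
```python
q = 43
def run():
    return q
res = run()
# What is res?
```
43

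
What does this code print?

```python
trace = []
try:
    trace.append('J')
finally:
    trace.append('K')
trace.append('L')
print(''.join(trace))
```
JKL

try/finally without except, no exception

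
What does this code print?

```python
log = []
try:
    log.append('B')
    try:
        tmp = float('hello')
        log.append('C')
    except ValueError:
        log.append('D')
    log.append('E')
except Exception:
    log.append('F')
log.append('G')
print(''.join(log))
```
BDEG

Inner exception caught by inner handler, outer continues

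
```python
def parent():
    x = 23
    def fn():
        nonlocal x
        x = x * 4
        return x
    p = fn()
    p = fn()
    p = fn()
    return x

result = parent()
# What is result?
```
1472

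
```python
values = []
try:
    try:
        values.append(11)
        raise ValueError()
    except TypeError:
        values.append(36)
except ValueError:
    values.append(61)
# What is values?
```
[11, 61]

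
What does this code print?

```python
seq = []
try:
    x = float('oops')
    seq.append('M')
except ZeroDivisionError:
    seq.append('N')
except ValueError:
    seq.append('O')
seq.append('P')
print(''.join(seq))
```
OP

ValueError is caught by its specific handler, not ZeroDivisionError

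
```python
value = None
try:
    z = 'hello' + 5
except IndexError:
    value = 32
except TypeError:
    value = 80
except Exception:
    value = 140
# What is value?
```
80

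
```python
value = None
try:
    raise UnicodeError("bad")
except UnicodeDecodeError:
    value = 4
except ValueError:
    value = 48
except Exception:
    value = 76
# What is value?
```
48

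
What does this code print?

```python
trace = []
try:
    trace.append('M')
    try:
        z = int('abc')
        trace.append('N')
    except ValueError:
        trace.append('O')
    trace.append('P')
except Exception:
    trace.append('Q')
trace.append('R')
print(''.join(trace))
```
MOPR

Inner exception caught by inner handler, outer continues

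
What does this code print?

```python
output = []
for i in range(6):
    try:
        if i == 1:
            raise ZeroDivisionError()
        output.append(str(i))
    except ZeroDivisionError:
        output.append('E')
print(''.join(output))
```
0E2345

Exception on i=1 caught, loop continues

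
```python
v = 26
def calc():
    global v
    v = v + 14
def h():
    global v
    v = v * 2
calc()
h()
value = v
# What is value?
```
80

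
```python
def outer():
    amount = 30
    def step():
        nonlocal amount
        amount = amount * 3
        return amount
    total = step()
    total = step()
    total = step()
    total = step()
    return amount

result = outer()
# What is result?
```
2430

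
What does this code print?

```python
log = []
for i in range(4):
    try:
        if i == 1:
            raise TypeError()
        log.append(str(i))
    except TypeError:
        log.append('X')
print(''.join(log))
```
0X23

Exception on i=1 caught, loop continues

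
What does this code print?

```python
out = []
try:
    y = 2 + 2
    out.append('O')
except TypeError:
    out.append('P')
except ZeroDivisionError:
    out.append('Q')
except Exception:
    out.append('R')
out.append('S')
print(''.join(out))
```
OS

No exception, try block completes normally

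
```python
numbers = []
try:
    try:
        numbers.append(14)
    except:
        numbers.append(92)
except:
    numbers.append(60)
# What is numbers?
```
[14]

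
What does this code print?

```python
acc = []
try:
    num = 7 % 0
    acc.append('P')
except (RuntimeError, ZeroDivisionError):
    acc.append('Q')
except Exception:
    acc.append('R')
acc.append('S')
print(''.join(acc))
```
QS

ZeroDivisionError matches tuple containing it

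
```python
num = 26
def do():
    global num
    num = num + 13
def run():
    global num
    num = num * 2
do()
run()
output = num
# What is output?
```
78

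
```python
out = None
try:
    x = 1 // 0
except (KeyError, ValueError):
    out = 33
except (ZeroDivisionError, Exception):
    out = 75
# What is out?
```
75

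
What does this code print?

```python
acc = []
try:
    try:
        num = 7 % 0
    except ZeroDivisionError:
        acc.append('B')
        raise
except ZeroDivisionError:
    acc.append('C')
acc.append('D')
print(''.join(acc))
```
BCD

raise without argument re-raises current exception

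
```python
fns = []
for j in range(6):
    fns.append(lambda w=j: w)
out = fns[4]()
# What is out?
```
4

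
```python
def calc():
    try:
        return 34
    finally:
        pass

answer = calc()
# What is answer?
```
34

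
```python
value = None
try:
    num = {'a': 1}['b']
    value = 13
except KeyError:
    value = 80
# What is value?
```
80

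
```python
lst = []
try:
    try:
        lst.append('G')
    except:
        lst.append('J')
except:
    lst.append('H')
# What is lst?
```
['G']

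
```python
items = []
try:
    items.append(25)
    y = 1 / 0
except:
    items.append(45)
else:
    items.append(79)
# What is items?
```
[25, 45]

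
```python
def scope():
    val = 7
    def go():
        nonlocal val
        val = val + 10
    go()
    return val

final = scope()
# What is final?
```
17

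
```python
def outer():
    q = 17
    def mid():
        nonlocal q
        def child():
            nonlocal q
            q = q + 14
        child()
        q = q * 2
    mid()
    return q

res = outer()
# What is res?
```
62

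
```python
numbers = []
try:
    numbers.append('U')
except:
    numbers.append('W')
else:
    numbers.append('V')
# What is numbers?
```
['U', 'V']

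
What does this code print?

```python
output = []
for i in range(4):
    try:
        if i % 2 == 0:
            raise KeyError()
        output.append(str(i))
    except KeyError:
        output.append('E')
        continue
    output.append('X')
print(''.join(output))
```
E1XE3X

continue in except skips rest of loop body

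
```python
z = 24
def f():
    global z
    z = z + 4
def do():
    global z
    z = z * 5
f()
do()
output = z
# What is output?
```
140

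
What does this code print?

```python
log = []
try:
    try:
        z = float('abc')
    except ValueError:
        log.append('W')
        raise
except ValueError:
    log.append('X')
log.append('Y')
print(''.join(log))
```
WXY

raise without argument re-raises current exception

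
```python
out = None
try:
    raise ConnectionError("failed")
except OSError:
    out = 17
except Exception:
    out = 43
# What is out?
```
17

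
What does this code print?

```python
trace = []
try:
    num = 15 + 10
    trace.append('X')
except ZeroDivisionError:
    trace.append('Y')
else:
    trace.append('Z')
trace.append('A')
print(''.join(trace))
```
XZA

else block runs when no exception occurs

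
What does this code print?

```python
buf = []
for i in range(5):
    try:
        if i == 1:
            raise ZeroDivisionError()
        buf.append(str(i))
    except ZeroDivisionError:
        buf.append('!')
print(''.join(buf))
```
0!234

Exception on i=1 caught, loop continues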